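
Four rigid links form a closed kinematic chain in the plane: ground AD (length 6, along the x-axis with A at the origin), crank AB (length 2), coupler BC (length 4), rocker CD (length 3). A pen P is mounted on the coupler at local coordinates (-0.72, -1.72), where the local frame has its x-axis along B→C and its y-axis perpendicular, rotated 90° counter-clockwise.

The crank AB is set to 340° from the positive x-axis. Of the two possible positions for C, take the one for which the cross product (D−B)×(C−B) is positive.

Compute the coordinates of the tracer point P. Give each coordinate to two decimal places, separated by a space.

A=(0,0), D=(6.00,0)
B = A + 2.00·(cos340°, sin340°) = (1.8794, -0.6840)
|BD| = 4.1770
circle(B,4.00) ∩ circle(D,3.00): a=2.9264, h=2.7269
  candidates: C₊=(4.3197,2.4853) cross=11.390; C₋=(5.2129,-2.8949) cross=-11.390
  mode + wants cross > 0 → take C=(4.3197,2.4853) (cross=11.390)
ex = (C−B)/|BC| = (0.6101,0.7923); ey = (-0.7923,0.6101)
P = B + -0.72·ex + -1.72·ey = (2.8029,-2.3039)

2.80 -2.30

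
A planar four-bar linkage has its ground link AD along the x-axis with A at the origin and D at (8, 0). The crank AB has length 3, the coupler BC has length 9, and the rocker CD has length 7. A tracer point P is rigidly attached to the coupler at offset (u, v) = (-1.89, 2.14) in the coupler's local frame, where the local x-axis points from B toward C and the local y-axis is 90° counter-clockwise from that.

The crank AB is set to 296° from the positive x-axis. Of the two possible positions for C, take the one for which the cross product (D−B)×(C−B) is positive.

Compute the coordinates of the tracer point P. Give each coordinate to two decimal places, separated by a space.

A=(0,0), D=(8.00,0)
B = A + 3.00·(cos296°, sin296°) = (1.3151, -2.6964)
|BD| = 7.2082
circle(B,9.00) ∩ circle(D,7.00): a=5.8238, h=6.8617
  candidates: C₊=(4.1493,5.8457) cross=49.461; C₋=(9.2829,-6.8814) cross=-49.461
  mode + wants cross > 0 → take C=(4.1493,5.8457) (cross=49.461)
ex = (C−B)/|BC| = (0.3149,0.9491); ey = (-0.9491,0.3149)
P = B + -1.89·ex + 2.14·ey = (-1.3112,-3.8163)

-1.31 -3.82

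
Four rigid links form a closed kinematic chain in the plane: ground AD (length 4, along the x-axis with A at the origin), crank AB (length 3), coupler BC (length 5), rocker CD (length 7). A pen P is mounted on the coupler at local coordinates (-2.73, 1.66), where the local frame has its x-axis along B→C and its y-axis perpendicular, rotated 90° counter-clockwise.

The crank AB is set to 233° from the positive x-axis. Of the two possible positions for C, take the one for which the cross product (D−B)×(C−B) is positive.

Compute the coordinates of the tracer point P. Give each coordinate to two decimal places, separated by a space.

A=(0,0), D=(4.00,0)
B = A + 3.00·(cos233°, sin233°) = (-1.8054, -2.3959)
|BD| = 6.2804
circle(B,5.00) ∩ circle(D,7.00): a=1.2295, h=4.8465
  candidates: C₊=(-2.5178,2.5531) cross=30.438; C₋=(1.1800,-6.4068) cross=-30.438
  mode + wants cross > 0 → take C=(-2.5178,2.5531) (cross=30.438)
ex = (C−B)/|BC| = (-0.1425,0.9898); ey = (-0.9898,-0.1425)
P = B + -2.73·ex + 1.66·ey = (-3.0596,-5.3346)

-3.06 -5.33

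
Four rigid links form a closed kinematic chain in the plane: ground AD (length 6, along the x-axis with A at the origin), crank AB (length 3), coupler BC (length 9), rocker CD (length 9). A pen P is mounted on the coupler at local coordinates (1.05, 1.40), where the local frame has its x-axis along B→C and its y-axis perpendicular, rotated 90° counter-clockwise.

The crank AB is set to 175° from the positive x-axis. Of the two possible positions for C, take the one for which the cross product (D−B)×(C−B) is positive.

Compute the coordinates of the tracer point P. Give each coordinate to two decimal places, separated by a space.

A=(0,0), D=(6.00,0)
B = A + 3.00·(cos175°, sin175°) = (-2.9886, 0.2615)
|BD| = 8.9924
circle(B,9.00) ∩ circle(D,9.00): a=4.4962, h=7.7964
  candidates: C₊=(1.7324,7.9239) cross=70.108; C₋=(1.2790,-7.6624) cross=-70.108
  mode + wants cross > 0 → take C=(1.7324,7.9239) (cross=70.108)
ex = (C−B)/|BC| = (0.5246,0.8514); ey = (-0.8514,0.5246)
P = B + 1.05·ex + 1.40·ey = (-3.6297,1.8898)

-3.63 1.89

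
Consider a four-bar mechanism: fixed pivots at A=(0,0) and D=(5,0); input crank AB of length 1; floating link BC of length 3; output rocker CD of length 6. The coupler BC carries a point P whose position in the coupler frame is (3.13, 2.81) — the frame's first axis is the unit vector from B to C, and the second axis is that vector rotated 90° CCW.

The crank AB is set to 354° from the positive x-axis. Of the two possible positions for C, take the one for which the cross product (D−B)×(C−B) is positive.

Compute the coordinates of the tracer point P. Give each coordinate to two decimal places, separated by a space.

-2.97 1.30

A=(0,0), D=(5.00,0)
B = A + 1.00·(cos354°, sin354°) = (0.9945, -0.1045)
|BD| = 4.0068
circle(B,3.00) ∩ circle(D,6.00): a=-1.3658, h=2.6711
  candidates: C₊=(-0.4405,2.5300) cross=10.703; C₋=(-0.3011,-2.8103) cross=-10.703
  mode + wants cross > 0 → take C=(-0.4405,2.5300) (cross=10.703)
ex = (C−B)/|BC| = (-0.4783,0.8782); ey = (-0.8782,-0.4783)
P = B + 3.13·ex + 2.81·ey = (-2.9704,1.3000)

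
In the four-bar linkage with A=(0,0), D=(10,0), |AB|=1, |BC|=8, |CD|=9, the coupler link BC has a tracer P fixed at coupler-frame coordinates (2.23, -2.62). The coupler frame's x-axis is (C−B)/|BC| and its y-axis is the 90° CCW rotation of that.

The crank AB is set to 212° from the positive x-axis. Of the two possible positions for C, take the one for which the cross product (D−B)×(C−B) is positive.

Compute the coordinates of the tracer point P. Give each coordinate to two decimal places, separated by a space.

2.56 -0.07

A=(0,0), D=(10.00,0)
B = A + 1.00·(cos212°, sin212°) = (-0.8480, -0.5299)
|BD| = 10.8610
circle(B,8.00) ∩ circle(D,9.00): a=4.6479, h=6.5113
  candidates: C₊=(3.4766,6.2004) cross=70.719; C₋=(4.1120,-6.8067) cross=-70.719
  mode + wants cross > 0 → take C=(3.4766,6.2004) (cross=70.719)
ex = (C−B)/|BC| = (0.5406,0.8413); ey = (-0.8413,0.5406)
P = B + 2.23·ex + -2.62·ey = (2.5616,-0.0702)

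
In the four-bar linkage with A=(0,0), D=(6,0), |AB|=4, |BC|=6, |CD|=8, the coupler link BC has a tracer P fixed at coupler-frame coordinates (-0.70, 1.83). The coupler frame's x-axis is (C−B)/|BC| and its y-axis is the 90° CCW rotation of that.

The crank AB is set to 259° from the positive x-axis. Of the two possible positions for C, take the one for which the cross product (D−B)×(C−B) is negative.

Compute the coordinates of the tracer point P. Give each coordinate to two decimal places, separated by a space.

A=(0,0), D=(6.00,0)
B = A + 4.00·(cos259°, sin259°) = (-0.7632, -3.9265)
|BD| = 7.8204
circle(B,6.00) ∩ circle(D,8.00): a=2.1200, h=5.6130
  candidates: C₊=(-1.7480,1.9921) cross=43.896; C₋=(3.8884,-7.7163) cross=-43.896
  mode - wants cross < 0 → take C=(3.8884,-7.7163) (cross=-43.896)
ex = (C−B)/|BC| = (0.7753,-0.6316); ey = (0.6316,0.7753)
P = B + -0.70·ex + 1.83·ey = (-0.1500,-2.0656)

-0.15 -2.07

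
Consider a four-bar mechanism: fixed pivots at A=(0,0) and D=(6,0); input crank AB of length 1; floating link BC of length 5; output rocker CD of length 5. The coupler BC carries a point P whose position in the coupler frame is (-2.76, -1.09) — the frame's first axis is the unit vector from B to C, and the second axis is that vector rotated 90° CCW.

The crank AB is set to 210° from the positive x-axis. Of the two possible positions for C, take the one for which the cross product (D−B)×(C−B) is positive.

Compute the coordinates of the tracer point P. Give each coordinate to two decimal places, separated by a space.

-1.77 -3.33

A=(0,0), D=(6.00,0)
B = A + 1.00·(cos210°, sin210°) = (-0.8660, -0.5000)
|BD| = 6.8842
circle(B,5.00) ∩ circle(D,5.00): a=3.4421, h=3.6266
  candidates: C₊=(2.3036,3.3670) cross=24.966; C₋=(2.8304,-3.8670) cross=-24.966
  mode + wants cross > 0 → take C=(2.3036,3.3670) (cross=24.966)
ex = (C−B)/|BC| = (0.6339,0.7734); ey = (-0.7734,0.6339)
P = B + -2.76·ex + -1.09·ey = (-1.7727,-3.3255)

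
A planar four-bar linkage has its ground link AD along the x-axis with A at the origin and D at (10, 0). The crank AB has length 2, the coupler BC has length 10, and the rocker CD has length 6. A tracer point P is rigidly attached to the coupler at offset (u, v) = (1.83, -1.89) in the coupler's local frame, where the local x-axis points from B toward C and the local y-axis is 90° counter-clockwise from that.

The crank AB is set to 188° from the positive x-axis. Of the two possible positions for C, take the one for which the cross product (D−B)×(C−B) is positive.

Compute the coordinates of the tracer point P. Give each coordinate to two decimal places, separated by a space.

0.57 -0.94

A=(0,0), D=(10.00,0)
B = A + 2.00·(cos188°, sin188°) = (-1.9805, -0.2783)
|BD| = 11.9838
circle(B,10.00) ∩ circle(D,6.00): a=8.6622, h=4.9967
  candidates: C₊=(6.5632,4.9182) cross=59.879; C₋=(6.7953,-5.0725) cross=-59.879
  mode + wants cross > 0 → take C=(6.5632,4.9182) (cross=59.879)
ex = (C−B)/|BC| = (0.8544,0.5197); ey = (-0.5197,0.8544)
P = B + 1.83·ex + -1.89·ey = (0.5651,-0.9422)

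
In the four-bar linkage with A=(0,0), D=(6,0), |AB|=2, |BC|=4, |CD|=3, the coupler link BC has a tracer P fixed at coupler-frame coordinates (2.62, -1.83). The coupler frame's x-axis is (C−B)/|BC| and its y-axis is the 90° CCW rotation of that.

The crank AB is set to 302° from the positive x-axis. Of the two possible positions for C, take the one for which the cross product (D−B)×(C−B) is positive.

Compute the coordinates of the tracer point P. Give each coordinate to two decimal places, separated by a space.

4.08 -0.66

A=(0,0), D=(6.00,0)
B = A + 2.00·(cos302°, sin302°) = (1.0598, -1.6961)
|BD| = 5.2232
circle(B,4.00) ∩ circle(D,3.00): a=3.2817, h=2.2870
  candidates: C₊=(3.4210,1.5326) cross=11.946; C₋=(4.9063,-2.7935) cross=-11.946
  mode + wants cross > 0 → take C=(3.4210,1.5326) (cross=11.946)
ex = (C−B)/|BC| = (0.5903,0.8072); ey = (-0.8072,0.5903)
P = B + 2.62·ex + -1.83·ey = (4.0836,-0.6615)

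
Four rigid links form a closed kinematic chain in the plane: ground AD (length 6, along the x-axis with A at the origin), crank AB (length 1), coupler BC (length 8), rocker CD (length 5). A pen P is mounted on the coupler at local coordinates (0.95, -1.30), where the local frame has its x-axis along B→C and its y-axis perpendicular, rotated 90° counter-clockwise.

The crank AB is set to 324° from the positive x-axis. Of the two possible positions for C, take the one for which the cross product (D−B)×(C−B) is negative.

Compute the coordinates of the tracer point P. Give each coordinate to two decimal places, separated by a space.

A=(0,0), D=(6.00,0)
B = A + 1.00·(cos324°, sin324°) = (0.8090, -0.5878)
|BD| = 5.2242
circle(B,8.00) ∩ circle(D,5.00): a=6.3447, h=4.8728
  candidates: C₊=(6.5652,4.9680) cross=25.456; C₋=(7.6617,-4.7158) cross=-25.456
  mode - wants cross < 0 → take C=(7.6617,-4.7158) (cross=-25.456)
ex = (C−B)/|BC| = (0.8566,-0.5160); ey = (0.5160,0.8566)
P = B + 0.95·ex + -1.30·ey = (0.9520,-2.1916)

0.95 -2.19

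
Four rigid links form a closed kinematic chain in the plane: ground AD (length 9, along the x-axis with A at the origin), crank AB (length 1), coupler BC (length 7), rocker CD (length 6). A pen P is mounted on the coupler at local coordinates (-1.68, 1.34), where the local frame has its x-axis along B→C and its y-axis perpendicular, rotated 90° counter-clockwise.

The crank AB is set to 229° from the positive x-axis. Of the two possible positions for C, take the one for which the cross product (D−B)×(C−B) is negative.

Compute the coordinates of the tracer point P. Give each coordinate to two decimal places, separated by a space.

-1.32 1.29

A=(0,0), D=(9.00,0)
B = A + 1.00·(cos229°, sin229°) = (-0.6561, -0.7547)
|BD| = 9.6855
circle(B,7.00) ∩ circle(D,6.00): a=5.5139, h=4.3125
  candidates: C₊=(4.5050,3.9743) cross=41.768; C₋=(5.1771,-4.6244) cross=-41.768
  mode - wants cross < 0 → take C=(5.1771,-4.6244) (cross=-41.768)
ex = (C−B)/|BC| = (0.8333,-0.5528); ey = (0.5528,0.8333)
P = B + -1.68·ex + 1.34·ey = (-1.3152,1.2906)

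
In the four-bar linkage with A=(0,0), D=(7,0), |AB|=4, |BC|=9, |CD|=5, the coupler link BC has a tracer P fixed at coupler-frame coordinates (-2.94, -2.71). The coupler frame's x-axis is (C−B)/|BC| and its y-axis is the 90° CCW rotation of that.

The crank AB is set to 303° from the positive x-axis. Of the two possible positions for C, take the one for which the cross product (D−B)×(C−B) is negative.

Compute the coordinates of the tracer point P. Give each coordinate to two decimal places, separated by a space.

A=(0,0), D=(7.00,0)
B = A + 4.00·(cos303°, sin303°) = (2.1786, -3.3547)
|BD| = 5.8737
circle(B,9.00) ∩ circle(D,5.00): a=7.7039, h=4.6530
  candidates: C₊=(5.8448,4.8647) cross=27.330; C₋=(11.1598,-2.7742) cross=-27.330
  mode - wants cross < 0 → take C=(11.1598,-2.7742) (cross=-27.330)
ex = (C−B)/|BC| = (0.9979,0.0645); ey = (-0.0645,0.9979)
P = B + -2.94·ex + -2.71·ey = (-0.5805,-6.2487)

-0.58 -6.25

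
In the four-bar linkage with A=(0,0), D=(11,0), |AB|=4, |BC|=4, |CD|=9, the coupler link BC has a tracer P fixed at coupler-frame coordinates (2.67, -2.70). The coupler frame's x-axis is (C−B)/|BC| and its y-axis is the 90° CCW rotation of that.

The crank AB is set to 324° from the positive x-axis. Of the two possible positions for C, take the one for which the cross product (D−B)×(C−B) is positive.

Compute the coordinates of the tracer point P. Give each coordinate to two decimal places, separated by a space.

5.09 0.96

A=(0,0), D=(11.00,0)
B = A + 4.00·(cos324°, sin324°) = (3.2361, -2.3511)
|BD| = 8.1121
circle(B,4.00) ∩ circle(D,9.00): a=0.0497, h=3.9997
  candidates: C₊=(2.1244,1.4913) cross=32.446; C₋=(4.4429,-6.1647) cross=-32.446
  mode + wants cross > 0 → take C=(2.1244,1.4913) (cross=32.446)
ex = (C−B)/|BC| = (-0.2779,0.9606); ey = (-0.9606,-0.2779)
P = B + 2.67·ex + -2.70·ey = (5.0877,0.9640)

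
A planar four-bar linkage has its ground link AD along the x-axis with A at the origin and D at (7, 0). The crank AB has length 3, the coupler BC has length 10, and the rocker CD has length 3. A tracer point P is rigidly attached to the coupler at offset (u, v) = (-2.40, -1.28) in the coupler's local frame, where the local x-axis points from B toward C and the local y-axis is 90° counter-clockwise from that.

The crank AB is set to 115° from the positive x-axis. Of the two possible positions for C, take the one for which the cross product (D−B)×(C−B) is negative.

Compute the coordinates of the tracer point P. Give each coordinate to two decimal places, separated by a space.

A=(0,0), D=(7.00,0)
B = A + 3.00·(cos115°, sin115°) = (-1.2679, 2.7189)
|BD| = 8.7034
circle(B,10.00) ∩ circle(D,3.00): a=9.5795, h=2.8692
  candidates: C₊=(8.7286,2.4519) cross=24.972; C₋=(6.9359,-2.9993) cross=-24.972
  mode - wants cross < 0 → take C=(6.9359,-2.9993) (cross=-24.972)
ex = (C−B)/|BC| = (0.8204,-0.5718); ey = (0.5718,0.8204)
P = B + -2.40·ex + -1.28·ey = (-3.9687,3.0412)

-3.97 3.04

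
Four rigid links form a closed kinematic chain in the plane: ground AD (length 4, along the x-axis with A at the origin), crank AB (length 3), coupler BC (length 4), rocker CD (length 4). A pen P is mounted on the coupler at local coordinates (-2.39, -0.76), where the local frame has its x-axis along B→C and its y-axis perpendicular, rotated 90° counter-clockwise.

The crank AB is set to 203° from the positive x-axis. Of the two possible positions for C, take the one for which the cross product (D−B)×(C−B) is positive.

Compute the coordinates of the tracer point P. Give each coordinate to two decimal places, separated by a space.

-4.08 -3.31

A=(0,0), D=(4.00,0)
B = A + 3.00·(cos203°, sin203°) = (-2.7615, -1.1722)
|BD| = 6.8624
circle(B,4.00) ∩ circle(D,4.00): a=3.4312, h=2.0560
  candidates: C₊=(0.2681,1.4396) cross=14.109; C₋=(0.9704,-2.6118) cross=-14.109
  mode + wants cross > 0 → take C=(0.2681,1.4396) (cross=14.109)
ex = (C−B)/|BC| = (0.7574,0.6530); ey = (-0.6530,0.7574)
P = B + -2.39·ex + -0.76·ey = (-4.0754,-3.3084)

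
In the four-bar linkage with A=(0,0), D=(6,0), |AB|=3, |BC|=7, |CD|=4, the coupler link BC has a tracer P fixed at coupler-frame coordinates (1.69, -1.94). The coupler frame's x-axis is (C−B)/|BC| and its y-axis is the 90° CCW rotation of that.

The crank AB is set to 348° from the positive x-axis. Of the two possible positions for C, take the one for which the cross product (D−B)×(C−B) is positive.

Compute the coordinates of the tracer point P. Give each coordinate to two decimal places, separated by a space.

A=(0,0), D=(6.00,0)
B = A + 3.00·(cos348°, sin348°) = (2.9344, -0.6237)
|BD| = 3.1284
circle(B,7.00) ∩ circle(D,4.00): a=6.8385, h=1.4950
  candidates: C₊=(9.3376,2.2047) cross=4.677; C₋=(9.9337,-0.7252) cross=-4.677
  mode + wants cross > 0 → take C=(9.3376,2.2047) (cross=4.677)
ex = (C−B)/|BC| = (0.9147,0.4041); ey = (-0.4041,0.9147)
P = B + 1.69·ex + -1.94·ey = (5.2642,-1.7155)

5.26 -1.72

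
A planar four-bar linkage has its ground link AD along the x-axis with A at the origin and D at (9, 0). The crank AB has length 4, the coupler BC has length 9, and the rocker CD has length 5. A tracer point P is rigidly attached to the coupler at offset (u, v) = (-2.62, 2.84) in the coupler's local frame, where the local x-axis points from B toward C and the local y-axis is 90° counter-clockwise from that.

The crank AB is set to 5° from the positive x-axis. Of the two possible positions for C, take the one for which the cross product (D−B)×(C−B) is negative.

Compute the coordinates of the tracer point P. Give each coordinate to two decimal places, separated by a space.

3.14 4.12

A=(0,0), D=(9.00,0)
B = A + 4.00·(cos5°, sin5°) = (3.9848, 0.3486)
|BD| = 5.0273
circle(B,9.00) ∩ circle(D,5.00): a=8.0832, h=3.9575
  candidates: C₊=(12.3230,3.7360) cross=19.895; C₋=(11.7741,-4.1598) cross=-19.895
  mode - wants cross < 0 → take C=(11.7741,-4.1598) (cross=-19.895)
ex = (C−B)/|BC| = (0.8655,-0.5009); ey = (0.5009,0.8655)
P = B + -2.62·ex + 2.84·ey = (3.1399,4.1191)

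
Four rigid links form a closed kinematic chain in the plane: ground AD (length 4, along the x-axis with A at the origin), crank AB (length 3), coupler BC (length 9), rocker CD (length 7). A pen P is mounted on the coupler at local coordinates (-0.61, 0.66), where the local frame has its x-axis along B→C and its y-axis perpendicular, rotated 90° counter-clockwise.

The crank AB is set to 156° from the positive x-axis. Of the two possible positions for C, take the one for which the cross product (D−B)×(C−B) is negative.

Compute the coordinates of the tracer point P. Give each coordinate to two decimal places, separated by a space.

-2.47 2.08

A=(0,0), D=(4.00,0)
B = A + 3.00·(cos156°, sin156°) = (-2.7406, 1.2202)
|BD| = 6.8502
circle(B,9.00) ∩ circle(D,7.00): a=5.7608, h=6.9147
  candidates: C₊=(4.1597,6.9982) cross=47.367; C₋=(1.6963,-6.6101) cross=-47.367
  mode - wants cross < 0 → take C=(1.6963,-6.6101) (cross=-47.367)
ex = (C−B)/|BC| = (0.4930,-0.8700); ey = (0.8700,0.4930)
P = B + -0.61·ex + 0.66·ey = (-2.4671,2.0763)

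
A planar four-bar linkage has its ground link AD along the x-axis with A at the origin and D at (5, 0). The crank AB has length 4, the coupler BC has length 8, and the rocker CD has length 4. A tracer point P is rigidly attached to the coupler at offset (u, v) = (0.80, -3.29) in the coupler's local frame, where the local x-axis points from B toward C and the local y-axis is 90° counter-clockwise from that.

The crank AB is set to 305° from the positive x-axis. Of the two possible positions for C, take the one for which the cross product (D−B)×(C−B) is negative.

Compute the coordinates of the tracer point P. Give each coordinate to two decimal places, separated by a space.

A=(0,0), D=(5.00,0)
B = A + 4.00·(cos305°, sin305°) = (2.2943, -3.2766)
|BD| = 4.2493
circle(B,8.00) ∩ circle(D,4.00): a=7.7726, h=1.8939
  candidates: C₊=(5.7830,3.9226) cross=8.048; C₋=(8.7037,1.5109) cross=-8.048
  mode - wants cross < 0 → take C=(8.7037,1.5109) (cross=-8.048)
ex = (C−B)/|BC| = (0.8012,0.5984); ey = (-0.5984,0.8012)
P = B + 0.80·ex + -3.29·ey = (4.9041,-5.4337)

4.90 -5.43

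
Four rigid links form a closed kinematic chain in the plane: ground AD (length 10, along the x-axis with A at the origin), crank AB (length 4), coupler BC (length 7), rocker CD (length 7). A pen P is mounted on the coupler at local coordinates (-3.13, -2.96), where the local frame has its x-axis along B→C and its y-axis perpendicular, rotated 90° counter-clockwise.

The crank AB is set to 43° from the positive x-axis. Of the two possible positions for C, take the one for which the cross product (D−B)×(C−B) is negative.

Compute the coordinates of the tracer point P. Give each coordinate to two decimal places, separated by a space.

A=(0,0), D=(10.00,0)
B = A + 4.00·(cos43°, sin43°) = (2.9254, 2.7280)
|BD| = 7.5823
circle(B,7.00) ∩ circle(D,7.00): a=3.7912, h=5.8845
  candidates: C₊=(8.5798,6.8544) cross=44.618; C₋=(4.3456,-4.1264) cross=-44.618
  mode - wants cross < 0 → take C=(4.3456,-4.1264) (cross=-44.618)
ex = (C−B)/|BC| = (0.2029,-0.9792); ey = (0.9792,0.2029)
P = B + -3.13·ex + -2.96·ey = (-0.6080,5.1924)

-0.61 5.19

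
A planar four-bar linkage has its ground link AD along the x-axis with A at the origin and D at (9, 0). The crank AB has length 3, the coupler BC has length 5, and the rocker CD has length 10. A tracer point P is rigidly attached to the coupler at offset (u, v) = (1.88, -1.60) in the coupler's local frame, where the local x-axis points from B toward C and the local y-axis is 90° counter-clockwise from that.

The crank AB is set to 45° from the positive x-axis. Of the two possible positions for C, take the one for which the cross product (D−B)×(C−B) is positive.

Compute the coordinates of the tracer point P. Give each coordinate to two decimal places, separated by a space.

3.67 4.05

A=(0,0), D=(9.00,0)
B = A + 3.00·(cos45°, sin45°) = (2.1213, 2.1213)
|BD| = 7.1983
circle(B,5.00) ∩ circle(D,10.00): a=-1.6104, h=4.7336
  candidates: C₊=(1.9774,7.1192) cross=34.074; C₋=(-0.8125,-1.9275) cross=-34.074
  mode + wants cross > 0 → take C=(1.9774,7.1192) (cross=34.074)
ex = (C−B)/|BC| = (-0.0288,0.9996); ey = (-0.9996,-0.0288)
P = B + 1.88·ex + -1.60·ey = (3.6666,4.0466)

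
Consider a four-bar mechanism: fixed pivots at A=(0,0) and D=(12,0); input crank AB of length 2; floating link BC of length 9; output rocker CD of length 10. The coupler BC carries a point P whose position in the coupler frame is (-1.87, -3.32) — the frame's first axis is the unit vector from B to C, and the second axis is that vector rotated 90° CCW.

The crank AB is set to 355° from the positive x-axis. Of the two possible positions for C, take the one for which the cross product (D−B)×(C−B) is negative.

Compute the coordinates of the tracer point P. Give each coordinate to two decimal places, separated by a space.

-1.82 -0.07

A=(0,0), D=(12.00,0)
B = A + 2.00·(cos355°, sin355°) = (1.9924, -0.1743)
|BD| = 10.0091
circle(B,9.00) ∩ circle(D,10.00): a=4.0554, h=8.0345
  candidates: C₊=(5.9073,7.9296) cross=80.419; C₋=(6.1871,-8.1370) cross=-80.419
  mode - wants cross < 0 → take C=(6.1871,-8.1370) (cross=-80.419)
ex = (C−B)/|BC| = (0.4661,-0.8847); ey = (0.8847,0.4661)
P = B + -1.87·ex + -3.32·ey = (-1.8165,-0.0672)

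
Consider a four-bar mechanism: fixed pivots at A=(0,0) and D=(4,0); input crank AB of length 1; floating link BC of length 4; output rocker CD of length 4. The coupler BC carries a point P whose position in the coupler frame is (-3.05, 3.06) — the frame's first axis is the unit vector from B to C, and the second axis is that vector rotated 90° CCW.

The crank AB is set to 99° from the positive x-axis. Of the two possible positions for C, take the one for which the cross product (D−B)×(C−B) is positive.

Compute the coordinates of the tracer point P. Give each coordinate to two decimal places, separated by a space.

A=(0,0), D=(4.00,0)
B = A + 1.00·(cos99°, sin99°) = (-0.1564, 0.9877)
|BD| = 4.2722
circle(B,4.00) ∩ circle(D,4.00): a=2.1361, h=3.3819
  candidates: C₊=(2.7036,3.7841) cross=14.448; C₋=(1.1399,-2.7964) cross=-14.448
  mode + wants cross > 0 → take C=(2.7036,3.7841) (cross=14.448)
ex = (C−B)/|BC| = (0.7150,0.6991); ey = (-0.6991,0.7150)
P = B + -3.05·ex + 3.06·ey = (-4.4765,1.0434)

-4.48 1.04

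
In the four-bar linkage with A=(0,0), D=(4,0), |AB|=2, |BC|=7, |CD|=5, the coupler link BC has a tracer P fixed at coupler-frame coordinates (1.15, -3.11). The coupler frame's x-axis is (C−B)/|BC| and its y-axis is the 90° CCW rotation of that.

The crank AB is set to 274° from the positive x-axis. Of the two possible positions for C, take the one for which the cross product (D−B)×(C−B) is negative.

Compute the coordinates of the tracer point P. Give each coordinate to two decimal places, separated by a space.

A=(0,0), D=(4.00,0)
B = A + 2.00·(cos274°, sin274°) = (0.1395, -1.9951)
|BD| = 4.3456
circle(B,7.00) ∩ circle(D,5.00): a=4.9342, h=4.9652
  candidates: C₊=(2.2433,4.6812) cross=21.577; C₋=(6.8026,-4.1407) cross=-21.577
  mode - wants cross < 0 → take C=(6.8026,-4.1407) (cross=-21.577)
ex = (C−B)/|BC| = (0.9519,-0.3065); ey = (0.3065,0.9519)
P = B + 1.15·ex + -3.11·ey = (0.2809,-5.3079)

0.28 -5.31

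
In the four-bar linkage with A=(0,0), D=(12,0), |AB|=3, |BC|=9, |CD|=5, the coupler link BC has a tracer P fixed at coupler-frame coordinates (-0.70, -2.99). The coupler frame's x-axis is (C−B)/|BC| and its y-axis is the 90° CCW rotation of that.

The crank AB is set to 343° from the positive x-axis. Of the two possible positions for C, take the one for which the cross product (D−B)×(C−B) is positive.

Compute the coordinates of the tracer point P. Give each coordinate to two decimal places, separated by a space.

A=(0,0), D=(12.00,0)
B = A + 3.00·(cos343°, sin343°) = (2.8689, -0.8771)
|BD| = 9.1731
circle(B,9.00) ∩ circle(D,5.00): a=7.6390, h=4.7588
  candidates: C₊=(10.0178,4.5903) cross=43.653; C₋=(10.9279,-4.8837) cross=-43.653
  mode + wants cross > 0 → take C=(10.0178,4.5903) (cross=43.653)
ex = (C−B)/|BC| = (0.7943,0.6075); ey = (-0.6075,0.7943)
P = B + -0.70·ex + -2.99·ey = (4.1293,-3.6774)

4.13 -3.68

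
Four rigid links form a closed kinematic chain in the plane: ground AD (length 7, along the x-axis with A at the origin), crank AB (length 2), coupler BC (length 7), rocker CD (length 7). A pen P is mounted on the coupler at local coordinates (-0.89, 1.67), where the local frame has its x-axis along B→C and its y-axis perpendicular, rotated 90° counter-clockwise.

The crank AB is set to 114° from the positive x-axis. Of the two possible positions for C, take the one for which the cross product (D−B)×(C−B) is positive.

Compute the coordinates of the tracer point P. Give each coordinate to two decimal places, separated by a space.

A=(0,0), D=(7.00,0)
B = A + 2.00·(cos114°, sin114°) = (-0.8135, 1.8271)
|BD| = 8.0243
circle(B,7.00) ∩ circle(D,7.00): a=4.0121, h=5.7361
  candidates: C₊=(4.3994,6.4990) cross=46.028; C₋=(1.7872,-4.6719) cross=-46.028
  mode + wants cross > 0 → take C=(4.3994,6.4990) (cross=46.028)
ex = (C−B)/|BC| = (0.7447,0.6674); ey = (-0.6674,0.7447)
P = B + -0.89·ex + 1.67·ey = (-2.5908,2.4767)

-2.59 2.48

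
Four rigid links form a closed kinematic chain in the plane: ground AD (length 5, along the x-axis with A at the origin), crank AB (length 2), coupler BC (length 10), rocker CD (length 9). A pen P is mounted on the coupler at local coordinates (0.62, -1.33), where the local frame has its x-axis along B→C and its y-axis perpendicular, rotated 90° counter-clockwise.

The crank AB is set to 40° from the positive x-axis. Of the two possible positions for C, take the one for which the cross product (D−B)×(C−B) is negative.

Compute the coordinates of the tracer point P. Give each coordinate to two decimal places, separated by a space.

0.27 0.53

A=(0,0), D=(5.00,0)
B = A + 2.00·(cos40°, sin40°) = (1.5321, 1.2856)
|BD| = 3.6985
circle(B,10.00) ∩ circle(D,9.00): a=4.4179, h=8.9712
  candidates: C₊=(8.7928,8.1618) cross=33.180; C₋=(2.5562,-8.6619) cross=-33.180
  mode - wants cross < 0 → take C=(2.5562,-8.6619) (cross=-33.180)
ex = (C−B)/|BC| = (0.1024,-0.9947); ey = (0.9947,0.1024)
P = B + 0.62·ex + -1.33·ey = (0.2726,0.5326)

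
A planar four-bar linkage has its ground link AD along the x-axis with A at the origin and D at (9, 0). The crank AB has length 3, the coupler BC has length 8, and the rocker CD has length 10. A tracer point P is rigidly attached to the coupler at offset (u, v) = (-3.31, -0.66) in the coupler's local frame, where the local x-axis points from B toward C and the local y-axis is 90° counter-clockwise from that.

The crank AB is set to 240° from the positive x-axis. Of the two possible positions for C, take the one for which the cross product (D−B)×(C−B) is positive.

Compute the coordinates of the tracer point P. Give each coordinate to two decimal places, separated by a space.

A=(0,0), D=(9.00,0)
B = A + 3.00·(cos240°, sin240°) = (-1.5000, -2.5981)
|BD| = 10.8167
circle(B,8.00) ∩ circle(D,10.00): a=3.7442, h=7.0697
  candidates: C₊=(0.4365,5.1640) cross=76.471; C₋=(3.8327,-8.5615) cross=-76.471
  mode + wants cross > 0 → take C=(0.4365,5.1640) (cross=76.471)
ex = (C−B)/|BC| = (0.2421,0.9703); ey = (-0.9703,0.2421)
P = B + -3.31·ex + -0.66·ey = (-1.6609,-5.9694)

-1.66 -5.97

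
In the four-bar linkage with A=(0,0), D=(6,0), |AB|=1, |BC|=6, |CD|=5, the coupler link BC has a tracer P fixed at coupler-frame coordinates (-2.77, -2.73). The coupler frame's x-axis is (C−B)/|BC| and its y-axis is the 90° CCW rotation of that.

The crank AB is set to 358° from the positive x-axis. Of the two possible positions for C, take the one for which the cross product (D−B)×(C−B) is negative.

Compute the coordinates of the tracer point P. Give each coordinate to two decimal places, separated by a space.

-2.85 0.52

A=(0,0), D=(6.00,0)
B = A + 1.00·(cos358°, sin358°) = (0.9994, -0.0349)
|BD| = 5.0007
circle(B,6.00) ∩ circle(D,5.00): a=3.6002, h=4.7998
  candidates: C₊=(4.5660,4.7900) cross=24.003; C₋=(4.6330,-4.8095) cross=-24.003
  mode - wants cross < 0 → take C=(4.6330,-4.8095) (cross=-24.003)
ex = (C−B)/|BC| = (0.6056,-0.7958); ey = (0.7958,0.6056)
P = B + -2.77·ex + -2.73·ey = (-2.8506,0.5161)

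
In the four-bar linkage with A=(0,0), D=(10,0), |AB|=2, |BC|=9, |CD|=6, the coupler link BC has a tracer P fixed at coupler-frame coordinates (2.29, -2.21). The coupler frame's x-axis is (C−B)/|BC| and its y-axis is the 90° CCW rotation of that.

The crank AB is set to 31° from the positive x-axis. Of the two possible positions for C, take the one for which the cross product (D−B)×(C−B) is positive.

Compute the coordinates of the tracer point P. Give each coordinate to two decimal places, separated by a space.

4.84 0.43

A=(0,0), D=(10.00,0)
B = A + 2.00·(cos31°, sin31°) = (1.7143, 1.0301)
|BD| = 8.3494
circle(B,9.00) ∩ circle(D,6.00): a=6.8695, h=5.8146
  candidates: C₊=(9.2487,5.9528) cross=48.549; C₋=(7.8140,-5.5876) cross=-48.549
  mode + wants cross > 0 → take C=(9.2487,5.9528) (cross=48.549)
ex = (C−B)/|BC| = (0.8372,0.5470); ey = (-0.5470,0.8372)
P = B + 2.29·ex + -2.21·ey = (4.8402,0.4325)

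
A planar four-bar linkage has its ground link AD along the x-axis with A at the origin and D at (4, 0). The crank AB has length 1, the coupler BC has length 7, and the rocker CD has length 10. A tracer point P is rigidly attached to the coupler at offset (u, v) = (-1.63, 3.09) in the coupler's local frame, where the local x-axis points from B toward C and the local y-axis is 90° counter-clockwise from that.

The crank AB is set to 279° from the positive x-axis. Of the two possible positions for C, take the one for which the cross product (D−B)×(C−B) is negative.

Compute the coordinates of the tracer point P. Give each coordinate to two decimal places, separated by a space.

A=(0,0), D=(4.00,0)
B = A + 1.00·(cos279°, sin279°) = (0.1564, -0.9877)
|BD| = 3.9684
circle(B,7.00) ∩ circle(D,10.00): a=-4.4415, h=5.4105
  candidates: C₊=(-5.4919,3.1471) cross=21.471; C₋=(-2.7987,-7.3333) cross=-21.471
  mode - wants cross < 0 → take C=(-2.7987,-7.3333) (cross=-21.471)
ex = (C−B)/|BC| = (-0.4222,-0.9065); ey = (0.9065,-0.4222)
P = B + -1.63·ex + 3.09·ey = (3.6457,-0.8145)

3.65 -0.81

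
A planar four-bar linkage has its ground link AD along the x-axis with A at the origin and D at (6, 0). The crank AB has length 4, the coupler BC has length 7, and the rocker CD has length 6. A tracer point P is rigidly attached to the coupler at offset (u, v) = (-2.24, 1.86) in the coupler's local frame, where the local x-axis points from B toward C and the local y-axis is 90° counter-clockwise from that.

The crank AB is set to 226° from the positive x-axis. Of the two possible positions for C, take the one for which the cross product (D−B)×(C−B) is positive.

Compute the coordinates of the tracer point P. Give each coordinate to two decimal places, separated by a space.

A=(0,0), D=(6.00,0)
B = A + 4.00·(cos226°, sin226°) = (-2.7786, -2.8774)
|BD| = 9.2382
circle(B,7.00) ∩ circle(D,6.00): a=5.3227, h=4.5463
  candidates: C₊=(0.8633,3.1006) cross=42.000; C₋=(3.6953,-5.5397) cross=-42.000
  mode + wants cross > 0 → take C=(0.8633,3.1006) (cross=42.000)
ex = (C−B)/|BC| = (0.5203,0.8540); ey = (-0.8540,0.5203)
P = B + -2.24·ex + 1.86·ey = (-5.5325,-3.8226)

-5.53 -3.82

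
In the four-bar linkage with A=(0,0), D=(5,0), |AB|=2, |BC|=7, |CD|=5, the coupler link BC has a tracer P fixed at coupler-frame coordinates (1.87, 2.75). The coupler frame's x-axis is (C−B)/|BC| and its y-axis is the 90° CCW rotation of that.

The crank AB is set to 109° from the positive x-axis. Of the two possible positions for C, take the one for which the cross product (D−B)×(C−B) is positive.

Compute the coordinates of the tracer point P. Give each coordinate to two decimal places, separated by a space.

A=(0,0), D=(5.00,0)
B = A + 2.00·(cos109°, sin109°) = (-0.6511, 1.8910)
|BD| = 5.9591
circle(B,7.00) ∩ circle(D,5.00): a=4.9933, h=4.9058
  candidates: C₊=(5.6408,4.9588) cross=29.235; C₋=(2.5273,-4.3458) cross=-29.235
  mode + wants cross > 0 → take C=(5.6408,4.9588) (cross=29.235)
ex = (C−B)/|BC| = (0.8989,0.4382); ey = (-0.4382,0.8989)
P = B + 1.87·ex + 2.75·ey = (-0.1755,5.1824)

-0.18 5.18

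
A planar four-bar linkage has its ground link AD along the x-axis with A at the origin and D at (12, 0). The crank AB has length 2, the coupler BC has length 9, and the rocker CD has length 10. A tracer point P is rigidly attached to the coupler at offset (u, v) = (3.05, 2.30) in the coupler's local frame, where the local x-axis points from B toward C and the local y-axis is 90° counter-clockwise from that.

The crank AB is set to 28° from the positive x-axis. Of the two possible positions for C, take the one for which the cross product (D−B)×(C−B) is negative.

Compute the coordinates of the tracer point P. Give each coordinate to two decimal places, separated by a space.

5.06 -0.99

A=(0,0), D=(12.00,0)
B = A + 2.00·(cos28°, sin28°) = (1.7659, 0.9389)
|BD| = 10.2771
circle(B,9.00) ∩ circle(D,10.00): a=4.2142, h=7.9524
  candidates: C₊=(6.6890,8.4731) cross=81.728; C₋=(5.2359,-7.3652) cross=-81.728
  mode - wants cross < 0 → take C=(5.2359,-7.3652) (cross=-81.728)
ex = (C−B)/|BC| = (0.3856,-0.9227); ey = (0.9227,0.3856)
P = B + 3.05·ex + 2.30·ey = (5.0640,-0.9885)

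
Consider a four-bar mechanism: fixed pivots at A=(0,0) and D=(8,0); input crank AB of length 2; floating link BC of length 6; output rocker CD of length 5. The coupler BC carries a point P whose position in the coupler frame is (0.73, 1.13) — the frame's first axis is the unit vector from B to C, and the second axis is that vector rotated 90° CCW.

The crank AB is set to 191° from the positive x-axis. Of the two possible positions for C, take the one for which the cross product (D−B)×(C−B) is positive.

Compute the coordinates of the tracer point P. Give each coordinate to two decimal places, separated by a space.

-1.78 0.95

A=(0,0), D=(8.00,0)
B = A + 2.00·(cos191°, sin191°) = (-1.9633, -0.3816)
|BD| = 9.9706
circle(B,6.00) ∩ circle(D,5.00): a=5.5369, h=2.3114
  candidates: C₊=(3.4811,2.1400) cross=23.046; C₋=(3.6581,-2.4794) cross=-23.046
  mode + wants cross > 0 → take C=(3.4811,2.1400) (cross=23.046)
ex = (C−B)/|BC| = (0.9074,0.4203); ey = (-0.4203,0.9074)
P = B + 0.73·ex + 1.13·ey = (-1.7758,0.9505)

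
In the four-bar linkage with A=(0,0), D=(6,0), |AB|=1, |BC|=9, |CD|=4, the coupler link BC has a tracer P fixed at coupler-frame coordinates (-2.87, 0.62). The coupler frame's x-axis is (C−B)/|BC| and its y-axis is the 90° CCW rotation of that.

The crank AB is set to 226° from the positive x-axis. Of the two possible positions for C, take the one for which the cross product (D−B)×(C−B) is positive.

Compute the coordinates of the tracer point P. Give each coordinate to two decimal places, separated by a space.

-3.48 -1.65

A=(0,0), D=(6.00,0)
B = A + 1.00·(cos226°, sin226°) = (-0.6947, -0.7193)
|BD| = 6.7332
circle(B,9.00) ∩ circle(D,4.00): a=8.1934, h=3.7239
  candidates: C₊=(7.0540,3.8586) cross=25.074; C₋=(7.8497,-3.5466) cross=-25.074
  mode + wants cross > 0 → take C=(7.0540,3.8586) (cross=25.074)
ex = (C−B)/|BC| = (0.8610,0.5087); ey = (-0.5087,0.8610)
P = B + -2.87·ex + 0.62·ey = (-3.4810,-1.6454)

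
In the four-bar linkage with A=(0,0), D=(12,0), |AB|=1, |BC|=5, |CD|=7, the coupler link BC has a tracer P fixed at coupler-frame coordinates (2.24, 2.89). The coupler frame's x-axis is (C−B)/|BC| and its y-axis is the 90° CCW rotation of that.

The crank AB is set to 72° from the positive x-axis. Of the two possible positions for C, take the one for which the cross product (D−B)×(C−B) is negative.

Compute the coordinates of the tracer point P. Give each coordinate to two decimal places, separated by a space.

A=(0,0), D=(12.00,0)
B = A + 1.00·(cos72°, sin72°) = (0.3090, 0.9511)
|BD| = 11.7296
circle(B,5.00) ∩ circle(D,7.00): a=4.8417, h=1.2480
  candidates: C₊=(5.2360,1.8024) cross=14.638; C₋=(5.0336,-0.6854) cross=-14.638
  mode - wants cross < 0 → take C=(5.0336,-0.6854) (cross=-14.638)
ex = (C−B)/|BC| = (0.9449,-0.3273); ey = (0.3273,0.9449)
P = B + 2.24·ex + 2.89·ey = (3.3715,2.9488)

3.37 2.95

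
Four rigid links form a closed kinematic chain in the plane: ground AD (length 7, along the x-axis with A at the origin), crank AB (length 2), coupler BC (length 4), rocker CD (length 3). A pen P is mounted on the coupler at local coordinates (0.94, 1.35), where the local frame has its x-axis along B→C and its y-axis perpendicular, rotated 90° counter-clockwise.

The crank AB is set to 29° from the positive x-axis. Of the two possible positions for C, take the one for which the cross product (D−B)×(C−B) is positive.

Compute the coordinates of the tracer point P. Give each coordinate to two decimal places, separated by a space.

2.08 2.58

A=(0,0), D=(7.00,0)
B = A + 2.00·(cos29°, sin29°) = (1.7492, 0.9696)
|BD| = 5.3395
circle(B,4.00) ∩ circle(D,3.00): a=3.3253, h=2.2232
  candidates: C₊=(5.4229,2.5520) cross=11.871; C₋=(4.6155,-1.8205) cross=-11.871
  mode + wants cross > 0 → take C=(5.4229,2.5520) (cross=11.871)
ex = (C−B)/|BC| = (0.9184,0.3956); ey = (-0.3956,0.9184)
P = B + 0.94·ex + 1.35·ey = (2.0785,2.5814)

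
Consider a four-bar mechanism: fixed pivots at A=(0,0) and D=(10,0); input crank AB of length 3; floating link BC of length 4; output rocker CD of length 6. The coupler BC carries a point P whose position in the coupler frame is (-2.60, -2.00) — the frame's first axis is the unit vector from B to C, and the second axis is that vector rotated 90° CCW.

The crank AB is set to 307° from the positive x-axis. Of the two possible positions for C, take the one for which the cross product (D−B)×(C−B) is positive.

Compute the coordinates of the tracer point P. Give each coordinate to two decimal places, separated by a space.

A=(0,0), D=(10.00,0)
B = A + 3.00·(cos307°, sin307°) = (1.8054, -2.3959)
|BD| = 8.5376
circle(B,4.00) ∩ circle(D,6.00): a=3.0975, h=2.5309
  candidates: C₊=(4.0683,0.9025) cross=21.608; C₋=(5.4887,-3.9558) cross=-21.608
  mode + wants cross > 0 → take C=(4.0683,0.9025) (cross=21.608)
ex = (C−B)/|BC| = (0.5657,0.8246); ey = (-0.8246,0.5657)
P = B + -2.60·ex + -2.00·ey = (1.9838,-5.6713)

1.98 -5.67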